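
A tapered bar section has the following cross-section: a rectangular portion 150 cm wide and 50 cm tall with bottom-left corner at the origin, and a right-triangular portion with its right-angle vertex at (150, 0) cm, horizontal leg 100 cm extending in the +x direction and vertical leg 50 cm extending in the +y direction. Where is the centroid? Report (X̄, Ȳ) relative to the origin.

X̄ = 102.08 cm, Ȳ = 22.92 cm

rectangular portion: A = 150 × 50 = 7500.00, centroid at (75.00, 25.00).
triangular portion: A = ½·100·50 = 2500.00, centroid at (183.33, 16.67).
ΣA = 10000.00 cm²
ΣAX̄ = (7500.00)(75.00) + (2500.00)(183.33) = 1020833.33 cm³
ΣAȲ = (7500.00)(25.00) + (2500.00)(16.67) = 229166.67 cm³
X̄ = 1020833.33 / 10000.00 = 102.08 cm
Ȳ = 229166.67 / 10000.00 = 22.92 cm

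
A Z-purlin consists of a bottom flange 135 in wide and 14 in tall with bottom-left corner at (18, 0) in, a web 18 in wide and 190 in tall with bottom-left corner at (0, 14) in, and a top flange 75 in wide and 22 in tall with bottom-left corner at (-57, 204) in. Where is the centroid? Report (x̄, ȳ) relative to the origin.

bottom flange: A = 135 × 14 = 1890.00, centroid at (85.50, 7.00).
web: A = 18 × 190 = 3420.00, centroid at (9.00, 109.00).
top flange: A = 75 × 22 = 1650.00, centroid at (-19.50, 215.00).
ΣA = 6960.00 in²
ΣAx̄ = (1890.00)(85.50) + (3420.00)(9.00) + (1650.00)(-19.50) = 160200.00 in³
ΣAȳ = (1890.00)(7.00) + (3420.00)(109.00) + (1650.00)(215.00) = 740760.00 in³
x̄ = 160200.00 / 6960.00 = 23.02 in
ȳ = 740760.00 / 6960.00 = 106.43 in

x̄ = 23.02 in, ȳ = 106.43 in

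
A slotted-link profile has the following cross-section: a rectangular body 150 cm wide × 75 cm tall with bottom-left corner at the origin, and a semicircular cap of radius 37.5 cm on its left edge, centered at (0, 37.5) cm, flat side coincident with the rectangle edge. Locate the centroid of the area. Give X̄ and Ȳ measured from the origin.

rectangular body: A = 150 × 75 = 11250.00, centroid at (75.00, 37.50).
semicircular end: A = ½π·37.5² = 2208.93, centroid at (-15.92, 37.50).
ΣA = 13458.93 cm², ΣAX̄ = 808593.75 cm³, ΣAȲ = 504709.96 cm³.
X̄ = 808593.75/13458.93 = 60.08 cm; Ȳ = 504709.96/13458.93 = 37.50 cm.

X̄ = 60.08 cm, Ȳ = 37.50 cm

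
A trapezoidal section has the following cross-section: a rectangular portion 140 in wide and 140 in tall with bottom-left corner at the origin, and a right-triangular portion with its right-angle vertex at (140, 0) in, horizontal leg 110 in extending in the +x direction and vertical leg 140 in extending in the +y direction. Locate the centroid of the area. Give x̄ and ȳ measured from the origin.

x̄ = 100.09 in, ȳ = 63.42 in

Part | A | x̄ᵢ | ȳᵢ | A·x̄ᵢ | A·ȳᵢ
rectangular portion | 19600.00 | 70.00 | 70.00 | 1372000.00 | 1372000.00
triangular portion | 7700.00 | 176.67 | 46.67 | 1360333.33 | 359333.33
Σ | 27300.00 |  |  | 2732333.33 | 1731333.33
x̄ = 2732333.33 / 27300.00 = 100.09 in
ȳ = 1731333.33 / 27300.00 = 63.42 in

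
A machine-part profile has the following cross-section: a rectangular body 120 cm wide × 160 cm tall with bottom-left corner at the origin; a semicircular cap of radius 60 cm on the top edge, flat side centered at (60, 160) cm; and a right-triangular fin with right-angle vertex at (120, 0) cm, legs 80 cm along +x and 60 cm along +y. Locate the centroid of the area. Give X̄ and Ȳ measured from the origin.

rectangular body: A = 120 × 160 = 19200.00, centroid at (60.00, 80.00).
semicircular top: A = ½π·60² = 5654.87, centroid at (60.00, 185.46).
triangular fin: A = ½·80·60 = 2400.00, centroid at (146.67, 20.00).
ΣA = 27254.87 cm², ΣAX̄ = 1843292.01 cm³, ΣAȲ = 2632778.68 cm³.
X̄ = 1843292.01/27254.87 = 67.63 cm; Ȳ = 2632778.68/27254.87 = 96.60 cm.

X̄ = 67.63 cm, Ȳ = 96.60 cm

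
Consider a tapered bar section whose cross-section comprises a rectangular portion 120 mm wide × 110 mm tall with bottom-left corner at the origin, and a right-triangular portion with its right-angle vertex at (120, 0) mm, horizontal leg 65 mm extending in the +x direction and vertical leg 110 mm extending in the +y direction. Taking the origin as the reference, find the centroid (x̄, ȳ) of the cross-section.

x̄ = 77.40 mm, ȳ = 51.09 mm

Part | A | x̄ᵢ | ȳᵢ | A·x̄ᵢ | A·ȳᵢ
rectangular portion | 13200.00 | 60.00 | 55.00 | 792000.00 | 726000.00
triangular portion | 3575.00 | 141.67 | 36.67 | 506458.33 | 131083.33
Σ | 16775.00 |  |  | 1298458.33 | 857083.33
x̄ = 1298458.33 / 16775.00 = 77.40 mm
ȳ = 857083.33 / 16775.00 = 51.09 mm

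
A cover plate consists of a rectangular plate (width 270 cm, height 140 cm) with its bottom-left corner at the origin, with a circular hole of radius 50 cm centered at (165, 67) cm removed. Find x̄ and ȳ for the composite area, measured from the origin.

Part | A | x̄ᵢ | ȳᵢ | A·x̄ᵢ | A·ȳᵢ
plate | 37800.00 | 135.00 | 70.00 | 5103000.00 | 2646000.00
hole | -7853.98 | 165.00 | 67.00 | -1295906.97 | -526216.77
Σ | 29946.02 |  |  | 3807093.03 | 2119783.23
x̄ = 3807093.03 / 29946.02 = 127.13 cm
ȳ = 2119783.23 / 29946.02 = 70.79 cm

x̄ = 127.13 cm, ȳ = 70.79 cm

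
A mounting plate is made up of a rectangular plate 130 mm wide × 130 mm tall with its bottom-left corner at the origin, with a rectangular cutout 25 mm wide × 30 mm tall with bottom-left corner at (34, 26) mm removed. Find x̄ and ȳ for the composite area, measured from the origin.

plate: A = 130 × 130 = 16900.00, centroid at (65.00, 65.00).
hole: A = −(25 × 30) = -750.00, centroid at (46.50, 41.00).
ΣA = 16150.00 mm²
ΣAx̄ = (16900.00)(65.00) + (-750.00)(46.50) = 1063625.00 mm³
ΣAȳ = (16900.00)(65.00) + (-750.00)(41.00) = 1067750.00 mm³
x̄ = 1063625.00 / 16150.00 = 65.86 mm
ȳ = 1067750.00 / 16150.00 = 66.11 mm

x̄ = 65.86 mm, ȳ = 66.11 mm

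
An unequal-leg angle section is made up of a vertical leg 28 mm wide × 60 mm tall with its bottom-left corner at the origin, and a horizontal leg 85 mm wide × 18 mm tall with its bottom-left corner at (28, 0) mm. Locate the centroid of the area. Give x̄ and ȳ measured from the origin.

x̄ = 40.93 mm, ȳ = 19.99 mm

vertical leg: A = 28 × 60 = 1680.00, centroid at (14.00, 30.00).
horizontal leg: A = 85 × 18 = 1530.00, centroid at (70.50, 9.00).
ΣA = 3210.00 mm²
ΣAx̄ = (1680.00)(14.00) + (1530.00)(70.50) = 131385.00 mm³
ΣAȳ = (1680.00)(30.00) + (1530.00)(9.00) = 64170.00 mm³
x̄ = 131385.00 / 3210.00 = 40.93 mm
ȳ = 64170.00 / 3210.00 = 19.99 mm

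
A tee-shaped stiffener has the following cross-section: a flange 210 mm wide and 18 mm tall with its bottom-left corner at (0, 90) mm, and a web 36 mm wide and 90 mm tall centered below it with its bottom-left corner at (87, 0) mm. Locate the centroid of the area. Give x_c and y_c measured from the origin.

x_c = 105.00 mm, y_c = 74.08 mm

web: A = 36 × 90 = 3240.00, centroid at (105.00, 45.00).
flange: A = 210 × 18 = 3780.00, centroid at (105.00, 99.00).
ΣA = 7020.00 mm²
ΣAx_c = (3240.00)(105.00) + (3780.00)(105.00) = 737100.00 mm³
ΣAy_c = (3240.00)(45.00) + (3780.00)(99.00) = 520020.00 mm³
x_c = 737100.00 / 7020.00 = 105.00 mm
y_c = 520020.00 / 7020.00 = 74.08 mm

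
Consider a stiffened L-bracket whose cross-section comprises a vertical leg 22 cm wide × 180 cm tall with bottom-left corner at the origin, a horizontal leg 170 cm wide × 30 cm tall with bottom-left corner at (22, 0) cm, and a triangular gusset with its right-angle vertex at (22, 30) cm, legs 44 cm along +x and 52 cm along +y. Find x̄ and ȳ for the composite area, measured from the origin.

x̄ = 61.86 cm, ȳ = 47.73 cm

vertical leg: A = 22 × 180 = 3960.00, centroid at (11.00, 90.00).
horizontal leg: A = 170 × 30 = 5100.00, centroid at (107.00, 15.00).
gusset: A = ½·44·52 = 1144.00, centroid at (36.67, 47.33).
ΣA = 10204.00 cm², ΣAx̄ = 631206.67 cm³, ΣAȳ = 487049.33 cm³.
x̄ = 631206.67/10204.00 = 61.86 cm; ȳ = 487049.33/10204.00 = 47.73 cm.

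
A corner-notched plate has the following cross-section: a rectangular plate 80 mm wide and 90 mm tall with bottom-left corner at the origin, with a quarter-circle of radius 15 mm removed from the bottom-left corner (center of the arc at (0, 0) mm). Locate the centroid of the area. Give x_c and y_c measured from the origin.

Part | A | x̄ᵢ | ȳᵢ | A·x̄ᵢ | A·ȳᵢ
plate | 7200.00 | 40.00 | 45.00 | 288000.00 | 324000.00
removed quarter-circle | -176.71 | 6.37 | 6.37 | -1125.00 | -1125.00
Σ | 7023.29 |  |  | 286875.00 | 322875.00
x_c = 286875.00 / 7023.29 = 40.85 mm
y_c = 322875.00 / 7023.29 = 45.97 mm

x_c = 40.85 mm, y_c = 45.97 mm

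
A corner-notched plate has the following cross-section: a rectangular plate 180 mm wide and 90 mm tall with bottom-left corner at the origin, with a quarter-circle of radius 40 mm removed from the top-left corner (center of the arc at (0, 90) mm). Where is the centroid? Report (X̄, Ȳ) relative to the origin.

plate: A = 180 × 90 = 16200.00, centroid at (90.00, 45.00).
removed quarter-circle: A = −¼π·40² = -1256.64, centroid at (16.98, 73.02).
ΣA = 14943.36 mm², ΣAX̄ = 1436666.67 mm³, ΣAȲ = 637236.00 mm³.
X̄ = 1436666.67/14943.36 = 96.14 mm; Ȳ = 637236.00/14943.36 = 42.64 mm.

X̄ = 96.14 mm, Ȳ = 42.64 mm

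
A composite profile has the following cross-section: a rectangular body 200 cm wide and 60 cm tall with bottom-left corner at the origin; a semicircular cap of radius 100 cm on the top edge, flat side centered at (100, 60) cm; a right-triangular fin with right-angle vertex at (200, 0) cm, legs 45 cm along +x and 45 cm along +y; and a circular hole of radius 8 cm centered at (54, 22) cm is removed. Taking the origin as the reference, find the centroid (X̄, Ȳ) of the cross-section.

X̄ = 104.41 cm, Ȳ = 69.42 cm

rectangular body: A = 200 × 60 = 12000.00, centroid at (100.00, 30.00).
semicircular top: A = ½π·100² = 15707.96, centroid at (100.00, 102.44).
triangular fin: A = ½·45·45 = 1012.50, centroid at (215.00, 15.00).
hole: A = −π·8² = -201.06, centroid at (54.00, 22.00).
ΣA = 28519.40 cm²
ΣAX̄ = (12000.00)(100.00) + (15707.96)(100.00) + (1012.50)(215.00) + (-201.06)(54.00) = 2977626.48 cm³
ΣAȲ = (12000.00)(30.00) + (15707.96)(102.44) + (1012.50)(15.00) + (-201.06)(22.00) = 1979908.60 cm³
X̄ = 2977626.48 / 28519.40 = 104.41 cm
Ȳ = 1979908.60 / 28519.40 = 69.42 cm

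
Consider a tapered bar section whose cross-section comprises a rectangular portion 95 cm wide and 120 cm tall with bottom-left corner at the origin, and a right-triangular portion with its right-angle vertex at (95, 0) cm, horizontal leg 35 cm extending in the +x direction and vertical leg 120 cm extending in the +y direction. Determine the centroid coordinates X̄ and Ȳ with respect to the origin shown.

Part | A | x̄ᵢ | ȳᵢ | A·x̄ᵢ | A·ȳᵢ
rectangular portion | 11400.00 | 47.50 | 60.00 | 541500.00 | 684000.00
triangular portion | 2100.00 | 106.67 | 40.00 | 224000.00 | 84000.00
Σ | 13500.00 |  |  | 765500.00 | 768000.00
X̄ = 765500.00 / 13500.00 = 56.70 cm
Ȳ = 768000.00 / 13500.00 = 56.89 cm

X̄ = 56.70 cm, Ȳ = 56.89 cm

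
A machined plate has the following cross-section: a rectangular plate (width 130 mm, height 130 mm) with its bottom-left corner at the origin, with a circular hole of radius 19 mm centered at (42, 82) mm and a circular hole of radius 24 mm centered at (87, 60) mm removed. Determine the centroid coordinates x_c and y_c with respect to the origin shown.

x_c = 64.02 mm, y_c = 64.27 mm

plate: A = 130 × 130 = 16900.00, centroid at (65.00, 65.00).
hole 1: A = −π·19² = -1134.11, centroid at (42.00, 82.00).
hole 2: A = −π·24² = -1809.56, centroid at (87.00, 60.00).
ΣA = 13956.33 mm², ΣAx_c = 893435.68 mm³, ΣAy_c = 896929.13 mm³.
x_c = 893435.68/13956.33 = 64.02 mm; y_c = 896929.13/13956.33 = 64.27 mm.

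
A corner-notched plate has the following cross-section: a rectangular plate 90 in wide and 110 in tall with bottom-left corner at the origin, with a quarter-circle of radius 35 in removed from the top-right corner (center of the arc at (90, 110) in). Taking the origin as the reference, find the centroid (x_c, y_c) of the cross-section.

x_c = 41.76 in, y_c = 50.68 in

plate: A = 90 × 110 = 9900.00, centroid at (45.00, 55.00).
removed quarter-circle: A = −¼π·35² = -962.11, centroid at (75.15, 95.15).
ΣA = 8937.89 in²
ΣAx_c = (9900.00)(45.00) + (-962.11)(75.15) = 373201.52 in³
ΣAy_c = (9900.00)(55.00) + (-962.11)(95.15) = 452959.26 in³
x_c = 373201.52 / 8937.89 = 41.76 in
y_c = 452959.26 / 8937.89 = 50.68 in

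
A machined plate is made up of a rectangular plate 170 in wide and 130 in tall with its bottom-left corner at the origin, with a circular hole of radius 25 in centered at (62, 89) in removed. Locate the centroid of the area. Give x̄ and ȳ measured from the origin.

plate: A = 170 × 130 = 22100.00, centroid at (85.00, 65.00).
hole: A = −π·25² = -1963.50, centroid at (62.00, 89.00).
ΣA = 20136.50 in², ΣAx̄ = 1756763.28 in³, ΣAȳ = 1261748.91 in³.
x̄ = 1756763.28/20136.50 = 87.24 in; ȳ = 1261748.91/20136.50 = 62.66 in.

x̄ = 87.24 in, ȳ = 62.66 in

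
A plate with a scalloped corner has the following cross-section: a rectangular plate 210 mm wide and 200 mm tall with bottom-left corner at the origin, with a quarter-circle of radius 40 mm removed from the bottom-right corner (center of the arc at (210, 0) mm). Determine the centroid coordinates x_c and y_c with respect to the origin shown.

x_c = 102.29 mm, y_c = 102.56 mm

Part | A | x̄ᵢ | ȳᵢ | A·x̄ᵢ | A·ȳᵢ
plate | 42000.00 | 105.00 | 100.00 | 4410000.00 | 4200000.00
removed quarter-circle | -1256.64 | 193.02 | 16.98 | -242560.45 | -21333.33
Σ | 40743.36 |  |  | 4167439.55 | 4178666.67
x_c = 4167439.55 / 40743.36 = 102.29 mm
y_c = 4178666.67 / 40743.36 = 102.56 mm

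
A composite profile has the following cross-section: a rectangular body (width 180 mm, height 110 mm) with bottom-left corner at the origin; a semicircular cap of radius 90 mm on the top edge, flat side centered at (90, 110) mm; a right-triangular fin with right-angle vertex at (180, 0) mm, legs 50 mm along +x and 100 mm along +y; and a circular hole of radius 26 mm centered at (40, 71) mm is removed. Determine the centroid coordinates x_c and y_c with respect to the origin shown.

rectangular body: A = 180 × 110 = 19800.00, centroid at (90.00, 55.00).
semicircular top: A = ½π·90² = 12723.45, centroid at (90.00, 148.20).
triangular fin: A = ½·50·100 = 2500.00, centroid at (196.67, 33.33).
hole: A = −π·26² = -2123.72, centroid at (40.00, 71.00).
ΣA = 32899.73 mm²
ΣAx_c = (19800.00)(90.00) + (12723.45)(90.00) + (2500.00)(196.67) + (-2123.72)(40.00) = 3333828.52 mm³
ΣAy_c = (19800.00)(55.00) + (12723.45)(148.20) + (2500.00)(33.33) + (-2123.72)(71.00) = 2907128.98 mm³
x_c = 3333828.52 / 32899.73 = 101.33 mm
y_c = 2907128.98 / 32899.73 = 88.36 mm

x_c = 101.33 mm, y_c = 88.36 mm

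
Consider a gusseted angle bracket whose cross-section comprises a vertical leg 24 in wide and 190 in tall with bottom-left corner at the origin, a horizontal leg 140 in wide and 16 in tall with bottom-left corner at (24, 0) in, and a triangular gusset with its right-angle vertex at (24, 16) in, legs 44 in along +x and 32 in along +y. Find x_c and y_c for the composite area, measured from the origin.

vertical leg: A = 24 × 190 = 4560.00, centroid at (12.00, 95.00).
horizontal leg: A = 140 × 16 = 2240.00, centroid at (94.00, 8.00).
gusset: A = ½·44·32 = 704.00, centroid at (38.67, 26.67).
ΣA = 7504.00 in², ΣAx_c = 292501.33 in³, ΣAy_c = 469893.33 in³.
x_c = 292501.33/7504.00 = 38.98 in; y_c = 469893.33/7504.00 = 62.62 in.

x_c = 38.98 in, y_c = 62.62 in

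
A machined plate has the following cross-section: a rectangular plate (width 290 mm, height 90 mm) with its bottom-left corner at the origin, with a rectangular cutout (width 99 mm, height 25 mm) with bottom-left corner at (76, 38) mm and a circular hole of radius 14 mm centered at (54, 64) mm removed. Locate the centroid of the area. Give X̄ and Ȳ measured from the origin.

Part | A | x̄ᵢ | ȳᵢ | A·x̄ᵢ | A·ȳᵢ
plate | 26100.00 | 145.00 | 45.00 | 3784500.00 | 1174500.00
hole 1 | -2475.00 | 125.50 | 50.50 | -310612.50 | -124987.50
hole 2 | -615.75 | 54.00 | 64.00 | -33250.62 | -39408.14
Σ | 23009.25 |  |  | 3440636.88 | 1010104.36
X̄ = 3440636.88 / 23009.25 = 149.53 mm
Ȳ = 1010104.36 / 23009.25 = 43.90 mm

X̄ = 149.53 mm, Ȳ = 43.90 mm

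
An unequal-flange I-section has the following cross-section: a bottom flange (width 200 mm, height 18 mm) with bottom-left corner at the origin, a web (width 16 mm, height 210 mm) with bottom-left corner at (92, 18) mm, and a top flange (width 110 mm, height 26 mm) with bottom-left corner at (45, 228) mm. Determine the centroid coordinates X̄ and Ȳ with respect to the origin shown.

X̄ = 100.00 mm, Ȳ = 115.57 mm

Part | A | x̄ᵢ | ȳᵢ | A·x̄ᵢ | A·ȳᵢ
bottom flange | 3600.00 | 100.00 | 9.00 | 360000.00 | 32400.00
web | 3360.00 | 100.00 | 123.00 | 336000.00 | 413280.00
top flange | 2860.00 | 100.00 | 241.00 | 286000.00 | 689260.00
Σ | 9820.00 |  |  | 982000.00 | 1134940.00
X̄ = 982000.00 / 9820.00 = 100.00 mm
Ȳ = 1134940.00 / 9820.00 = 115.57 mm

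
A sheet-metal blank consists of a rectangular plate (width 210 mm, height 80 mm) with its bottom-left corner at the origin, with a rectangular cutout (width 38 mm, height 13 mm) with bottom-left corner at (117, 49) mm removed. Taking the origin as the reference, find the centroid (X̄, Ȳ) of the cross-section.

X̄ = 104.06 mm, Ȳ = 39.53 mm

plate: A = 210 × 80 = 16800.00, centroid at (105.00, 40.00).
hole: A = −(38 × 13) = -494.00, centroid at (136.00, 55.50).
ΣA = 16306.00 mm², ΣAX̄ = 1696816.00 mm³, ΣAȲ = 644583.00 mm³.
X̄ = 1696816.00/16306.00 = 104.06 mm; Ȳ = 644583.00/16306.00 = 39.53 mm.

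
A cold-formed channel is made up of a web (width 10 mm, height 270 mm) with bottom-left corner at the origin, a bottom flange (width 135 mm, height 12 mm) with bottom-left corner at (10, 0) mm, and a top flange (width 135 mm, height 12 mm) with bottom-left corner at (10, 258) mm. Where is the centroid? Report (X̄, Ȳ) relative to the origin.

X̄ = 44.55 mm, Ȳ = 135.00 mm

web: A = 10 × 270 = 2700.00, centroid at (5.00, 135.00).
bottom flange: A = 135 × 12 = 1620.00, centroid at (77.50, 6.00).
top flange: A = 135 × 12 = 1620.00, centroid at (77.50, 264.00).
ΣA = 5940.00 mm², ΣAX̄ = 264600.00 mm³, ΣAȲ = 801900.00 mm³.
X̄ = 264600.00/5940.00 = 44.55 mm; Ȳ = 801900.00/5940.00 = 135.00 mm.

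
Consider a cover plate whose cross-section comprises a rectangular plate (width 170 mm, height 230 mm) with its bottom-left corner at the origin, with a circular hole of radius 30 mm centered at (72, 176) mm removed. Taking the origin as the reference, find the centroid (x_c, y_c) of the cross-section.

plate: A = 170 × 230 = 39100.00, centroid at (85.00, 115.00).
hole: A = −π·30² = -2827.43, centroid at (72.00, 176.00).
ΣA = 36272.57 mm²
ΣAx_c = (39100.00)(85.00) + (-2827.43)(72.00) = 3119924.80 mm³
ΣAy_c = (39100.00)(115.00) + (-2827.43)(176.00) = 3998871.72 mm³
x_c = 3119924.80 / 36272.57 = 86.01 mm
y_c = 3998871.72 / 36272.57 = 110.25 mm

x_c = 86.01 mm, y_c = 110.25 mm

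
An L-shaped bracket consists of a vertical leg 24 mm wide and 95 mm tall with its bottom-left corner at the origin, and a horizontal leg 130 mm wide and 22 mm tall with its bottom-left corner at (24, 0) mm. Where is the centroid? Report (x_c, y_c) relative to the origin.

vertical leg: A = 24 × 95 = 2280.00, centroid at (12.00, 47.50).
horizontal leg: A = 130 × 22 = 2860.00, centroid at (89.00, 11.00).
ΣA = 5140.00 mm², ΣAx_c = 281900.00 mm³, ΣAy_c = 139760.00 mm³.
x_c = 281900.00/5140.00 = 54.84 mm; y_c = 139760.00/5140.00 = 27.19 mm.

x_c = 54.84 mm, y_c = 27.19 mm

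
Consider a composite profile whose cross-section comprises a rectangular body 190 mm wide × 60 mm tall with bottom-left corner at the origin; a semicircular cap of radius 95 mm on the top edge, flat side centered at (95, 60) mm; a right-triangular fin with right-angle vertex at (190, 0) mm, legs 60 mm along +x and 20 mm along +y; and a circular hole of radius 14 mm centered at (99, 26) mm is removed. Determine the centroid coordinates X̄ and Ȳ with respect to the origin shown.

X̄ = 97.60 mm, Ȳ = 68.55 mm

rectangular body: A = 190 × 60 = 11400.00, centroid at (95.00, 30.00).
semicircular top: A = ½π·95² = 14176.44, centroid at (95.00, 100.32).
triangular fin: A = ½·60·20 = 600.00, centroid at (210.00, 6.67).
hole: A = −π·14² = -615.75, centroid at (99.00, 26.00).
ΣA = 25560.68 mm², ΣAX̄ = 2494802.04 mm³, ΣAȲ = 1752159.99 mm³.
X̄ = 2494802.04/25560.68 = 97.60 mm; Ȳ = 1752159.99/25560.68 = 68.55 mm.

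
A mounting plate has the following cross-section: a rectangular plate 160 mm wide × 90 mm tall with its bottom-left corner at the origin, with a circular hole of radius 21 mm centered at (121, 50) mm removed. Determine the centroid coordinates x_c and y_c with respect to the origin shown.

x_c = 75.64 mm, y_c = 44.47 mm

plate: A = 160 × 90 = 14400.00, centroid at (80.00, 45.00).
hole: A = −π·21² = -1385.44, centroid at (121.00, 50.00).
ΣA = 13014.56 mm²
ΣAx_c = (14400.00)(80.00) + (-1385.44)(121.00) = 984361.47 mm³
ΣAy_c = (14400.00)(45.00) + (-1385.44)(50.00) = 578727.88 mm³
x_c = 984361.47 / 13014.56 = 75.64 mm
y_c = 578727.88 / 13014.56 = 44.47 mm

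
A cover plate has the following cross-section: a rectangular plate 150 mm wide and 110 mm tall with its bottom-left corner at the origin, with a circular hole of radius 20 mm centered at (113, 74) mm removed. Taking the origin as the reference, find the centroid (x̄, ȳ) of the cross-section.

plate: A = 150 × 110 = 16500.00, centroid at (75.00, 55.00).
hole: A = −π·20² = -1256.64, centroid at (113.00, 74.00).
ΣA = 15243.36 mm², ΣAx̄ = 1095500.01 mm³, ΣAȳ = 814508.86 mm³.
x̄ = 1095500.01/15243.36 = 71.87 mm; ȳ = 814508.86/15243.36 = 53.43 mm.

x̄ = 71.87 mm, ȳ = 53.43 mm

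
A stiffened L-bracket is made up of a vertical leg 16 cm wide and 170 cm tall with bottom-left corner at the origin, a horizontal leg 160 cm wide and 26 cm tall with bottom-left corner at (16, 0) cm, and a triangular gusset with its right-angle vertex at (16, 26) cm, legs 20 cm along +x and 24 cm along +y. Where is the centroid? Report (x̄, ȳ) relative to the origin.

Part | A | x̄ᵢ | ȳᵢ | A·x̄ᵢ | A·ȳᵢ
vertical leg | 2720.00 | 8.00 | 85.00 | 21760.00 | 231200.00
horizontal leg | 4160.00 | 96.00 | 13.00 | 399360.00 | 54080.00
gusset | 240.00 | 22.67 | 34.00 | 5440.00 | 8160.00
Σ | 7120.00 |  |  | 426560.00 | 293440.00
x̄ = 426560.00 / 7120.00 = 59.91 cm
ȳ = 293440.00 / 7120.00 = 41.21 cm

x̄ = 59.91 cm, ȳ = 41.21 cm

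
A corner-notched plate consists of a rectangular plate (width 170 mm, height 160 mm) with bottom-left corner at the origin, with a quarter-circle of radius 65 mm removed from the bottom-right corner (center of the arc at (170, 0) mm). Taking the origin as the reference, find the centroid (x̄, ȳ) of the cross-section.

plate: A = 170 × 160 = 27200.00, centroid at (85.00, 80.00).
removed quarter-circle: A = −¼π·65² = -3318.31, centroid at (142.41, 27.59).
ΣA = 23881.69 mm²
ΣAx̄ = (27200.00)(85.00) + (-3318.31)(142.41) = 1839429.44 mm³
ΣAȳ = (27200.00)(80.00) + (-3318.31)(27.59) = 2084458.33 mm³
x̄ = 1839429.44 / 23881.69 = 77.02 mm
ȳ = 2084458.33 / 23881.69 = 87.28 mm

x̄ = 77.02 mm, ȳ = 87.28 mm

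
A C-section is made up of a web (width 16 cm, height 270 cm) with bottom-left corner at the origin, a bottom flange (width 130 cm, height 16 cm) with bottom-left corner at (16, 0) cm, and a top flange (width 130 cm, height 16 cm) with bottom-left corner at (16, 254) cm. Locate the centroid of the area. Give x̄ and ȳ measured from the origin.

web: A = 16 × 270 = 4320.00, centroid at (8.00, 135.00).
bottom flange: A = 130 × 16 = 2080.00, centroid at (81.00, 8.00).
top flange: A = 130 × 16 = 2080.00, centroid at (81.00, 262.00).
ΣA = 8480.00 cm², ΣAx̄ = 371520.00 cm³, ΣAȳ = 1144800.00 cm³.
x̄ = 371520.00/8480.00 = 43.81 cm; ȳ = 1144800.00/8480.00 = 135.00 cm.

x̄ = 43.81 cm, ȳ = 135.00 cm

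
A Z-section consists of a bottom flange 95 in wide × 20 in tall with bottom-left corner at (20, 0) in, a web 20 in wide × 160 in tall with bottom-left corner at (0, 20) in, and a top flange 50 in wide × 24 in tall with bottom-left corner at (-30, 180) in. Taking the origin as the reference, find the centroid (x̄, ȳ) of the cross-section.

Part | A | x̄ᵢ | ȳᵢ | A·x̄ᵢ | A·ȳᵢ
bottom flange | 1900.00 | 67.50 | 10.00 | 128250.00 | 19000.00
web | 3200.00 | 10.00 | 100.00 | 32000.00 | 320000.00
top flange | 1200.00 | -5.00 | 192.00 | -6000.00 | 230400.00
Σ | 6300.00 |  |  | 154250.00 | 569400.00
x̄ = 154250.00 / 6300.00 = 24.48 in
ȳ = 569400.00 / 6300.00 = 90.38 in

x̄ = 24.48 in, ȳ = 90.38 in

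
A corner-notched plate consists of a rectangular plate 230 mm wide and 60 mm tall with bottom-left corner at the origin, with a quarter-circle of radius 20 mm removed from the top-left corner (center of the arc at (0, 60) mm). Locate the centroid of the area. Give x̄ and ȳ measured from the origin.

x̄ = 117.48 mm, ȳ = 29.50 mm

plate: A = 230 × 60 = 13800.00, centroid at (115.00, 30.00).
removed quarter-circle: A = −¼π·20² = -314.16, centroid at (8.49, 51.51).
ΣA = 13485.84 mm², ΣAx̄ = 1584333.33 mm³, ΣAȳ = 397817.11 mm³.
x̄ = 1584333.33/13485.84 = 117.48 mm; ȳ = 397817.11/13485.84 = 29.50 mm.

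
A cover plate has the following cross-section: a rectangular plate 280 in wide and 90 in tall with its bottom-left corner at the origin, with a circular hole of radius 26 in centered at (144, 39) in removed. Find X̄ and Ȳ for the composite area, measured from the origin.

X̄ = 139.63 in, Ȳ = 45.55 in

plate: A = 280 × 90 = 25200.00, centroid at (140.00, 45.00).
hole: A = −π·26² = -2123.72, centroid at (144.00, 39.00).
ΣA = 23076.28 in²
ΣAX̄ = (25200.00)(140.00) + (-2123.72)(144.00) = 3222184.80 in³
ΣAȲ = (25200.00)(45.00) + (-2123.72)(39.00) = 1051175.05 in³
X̄ = 3222184.80 / 23076.28 = 139.63 in
Ȳ = 1051175.05 / 23076.28 = 45.55 in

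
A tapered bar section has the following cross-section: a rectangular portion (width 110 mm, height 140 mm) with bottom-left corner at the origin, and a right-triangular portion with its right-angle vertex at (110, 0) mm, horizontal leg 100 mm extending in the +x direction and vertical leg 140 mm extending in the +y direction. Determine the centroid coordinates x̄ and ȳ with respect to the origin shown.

x̄ = 82.60 mm, ȳ = 62.71 mm

Part | A | x̄ᵢ | ȳᵢ | A·x̄ᵢ | A·ȳᵢ
rectangular portion | 15400.00 | 55.00 | 70.00 | 847000.00 | 1078000.00
triangular portion | 7000.00 | 143.33 | 46.67 | 1003333.33 | 326666.67
Σ | 22400.00 |  |  | 1850333.33 | 1404666.67
x̄ = 1850333.33 / 22400.00 = 82.60 mm
ȳ = 1404666.67 / 22400.00 = 62.71 mm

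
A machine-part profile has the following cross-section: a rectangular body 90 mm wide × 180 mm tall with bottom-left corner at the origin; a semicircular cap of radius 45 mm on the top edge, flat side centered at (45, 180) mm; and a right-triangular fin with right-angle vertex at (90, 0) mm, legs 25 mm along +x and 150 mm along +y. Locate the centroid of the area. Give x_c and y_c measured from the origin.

rectangular body: A = 90 × 180 = 16200.00, centroid at (45.00, 90.00).
semicircular top: A = ½π·45² = 3180.86, centroid at (45.00, 199.10).
triangular fin: A = ½·25·150 = 1875.00, centroid at (98.33, 50.00).
ΣA = 21255.86 mm², ΣAx_c = 1056513.82 mm³, ΣAy_c = 2185055.26 mm³.
x_c = 1056513.82/21255.86 = 49.70 mm; y_c = 2185055.26/21255.86 = 102.80 mm.

x_c = 49.70 mm, y_c = 102.80 mm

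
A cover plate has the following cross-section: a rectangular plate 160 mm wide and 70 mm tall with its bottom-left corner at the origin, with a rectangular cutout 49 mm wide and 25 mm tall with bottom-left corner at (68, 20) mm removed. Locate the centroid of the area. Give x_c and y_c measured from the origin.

Part | A | x̄ᵢ | ȳᵢ | A·x̄ᵢ | A·ȳᵢ
plate | 11200.00 | 80.00 | 35.00 | 896000.00 | 392000.00
hole | -1225.00 | 92.50 | 32.50 | -113312.50 | -39812.50
Σ | 9975.00 |  |  | 782687.50 | 352187.50
x_c = 782687.50 / 9975.00 = 78.46 mm
y_c = 352187.50 / 9975.00 = 35.31 mm

x_c = 78.46 mm, y_c = 35.31 mm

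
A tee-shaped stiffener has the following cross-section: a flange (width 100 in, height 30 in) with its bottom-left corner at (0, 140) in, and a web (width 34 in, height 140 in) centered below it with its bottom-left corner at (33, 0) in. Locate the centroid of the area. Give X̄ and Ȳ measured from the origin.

Part | A | x̄ᵢ | ȳᵢ | A·x̄ᵢ | A·ȳᵢ
web | 4760.00 | 50.00 | 70.00 | 238000.00 | 333200.00
flange | 3000.00 | 50.00 | 155.00 | 150000.00 | 465000.00
Σ | 7760.00 |  |  | 388000.00 | 798200.00
X̄ = 388000.00 / 7760.00 = 50.00 in
Ȳ = 798200.00 / 7760.00 = 102.86 in

X̄ = 50.00 in, Ȳ = 102.86 in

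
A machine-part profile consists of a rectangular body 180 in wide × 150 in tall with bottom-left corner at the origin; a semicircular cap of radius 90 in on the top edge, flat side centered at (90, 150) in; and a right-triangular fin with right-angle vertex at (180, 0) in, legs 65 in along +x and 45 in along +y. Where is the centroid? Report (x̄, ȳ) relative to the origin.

x̄ = 93.97 in, ȳ = 107.84 in

rectangular body: A = 180 × 150 = 27000.00, centroid at (90.00, 75.00).
semicircular top: A = ½π·90² = 12723.45, centroid at (90.00, 188.20).
triangular fin: A = ½·65·45 = 1462.50, centroid at (201.67, 15.00).
ΣA = 41185.95 in²
ΣAx̄ = (27000.00)(90.00) + (12723.45)(90.00) + (1462.50)(201.67) = 3870048.02 in³
ΣAȳ = (27000.00)(75.00) + (12723.45)(188.20) + (1462.50)(15.00) = 4441455.04 in³
x̄ = 3870048.02 / 41185.95 = 93.97 in
ȳ = 4441455.04 / 41185.95 = 107.84 in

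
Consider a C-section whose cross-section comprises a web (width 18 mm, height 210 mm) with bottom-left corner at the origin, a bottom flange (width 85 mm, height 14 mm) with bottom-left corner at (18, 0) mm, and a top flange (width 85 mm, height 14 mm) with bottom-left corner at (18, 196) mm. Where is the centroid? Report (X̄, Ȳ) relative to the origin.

Part | A | x̄ᵢ | ȳᵢ | A·x̄ᵢ | A·ȳᵢ
web | 3780.00 | 9.00 | 105.00 | 34020.00 | 396900.00
bottom flange | 1190.00 | 60.50 | 7.00 | 71995.00 | 8330.00
top flange | 1190.00 | 60.50 | 203.00 | 71995.00 | 241570.00
Σ | 6160.00 |  |  | 178010.00 | 646800.00
X̄ = 178010.00 / 6160.00 = 28.90 mm
Ȳ = 646800.00 / 6160.00 = 105.00 mm

X̄ = 28.90 mm, Ȳ = 105.00 mm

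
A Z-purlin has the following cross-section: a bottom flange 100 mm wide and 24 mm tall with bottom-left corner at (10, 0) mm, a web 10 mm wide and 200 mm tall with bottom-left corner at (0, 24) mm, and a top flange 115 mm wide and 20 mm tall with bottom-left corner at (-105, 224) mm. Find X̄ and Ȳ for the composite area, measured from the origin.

X̄ = 6.68 mm, Ȳ = 121.64 mm

Part | A | x̄ᵢ | ȳᵢ | A·x̄ᵢ | A·ȳᵢ
bottom flange | 2400.00 | 60.00 | 12.00 | 144000.00 | 28800.00
web | 2000.00 | 5.00 | 124.00 | 10000.00 | 248000.00
top flange | 2300.00 | -47.50 | 234.00 | -109250.00 | 538200.00
Σ | 6700.00 |  |  | 44750.00 | 815000.00
X̄ = 44750.00 / 6700.00 = 6.68 mm
Ȳ = 815000.00 / 6700.00 = 121.64 mm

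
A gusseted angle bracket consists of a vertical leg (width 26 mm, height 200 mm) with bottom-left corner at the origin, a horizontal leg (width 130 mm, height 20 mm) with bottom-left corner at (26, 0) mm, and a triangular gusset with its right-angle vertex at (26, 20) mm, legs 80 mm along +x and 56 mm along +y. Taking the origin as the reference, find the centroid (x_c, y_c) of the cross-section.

vertical leg: A = 26 × 200 = 5200.00, centroid at (13.00, 100.00).
horizontal leg: A = 130 × 20 = 2600.00, centroid at (91.00, 10.00).
gusset: A = ½·80·56 = 2240.00, centroid at (52.67, 38.67).
ΣA = 10040.00 mm², ΣAx_c = 422173.33 mm³, ΣAy_c = 632613.33 mm³.
x_c = 422173.33/10040.00 = 42.05 mm; y_c = 632613.33/10040.00 = 63.01 mm.

x_c = 42.05 mm, y_c = 63.01 mm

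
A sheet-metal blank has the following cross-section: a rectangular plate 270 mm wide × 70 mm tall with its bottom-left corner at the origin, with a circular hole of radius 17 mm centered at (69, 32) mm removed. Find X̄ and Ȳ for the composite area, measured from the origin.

X̄ = 138.33 mm, Ȳ = 35.15 mm

plate: A = 270 × 70 = 18900.00, centroid at (135.00, 35.00).
hole: A = −π·17² = -907.92, centroid at (69.00, 32.00).
ΣA = 17992.08 mm², ΣAX̄ = 2488853.50 mm³, ΣAȲ = 632446.55 mm³.
X̄ = 2488853.50/17992.08 = 138.33 mm; Ȳ = 632446.55/17992.08 = 35.15 mm.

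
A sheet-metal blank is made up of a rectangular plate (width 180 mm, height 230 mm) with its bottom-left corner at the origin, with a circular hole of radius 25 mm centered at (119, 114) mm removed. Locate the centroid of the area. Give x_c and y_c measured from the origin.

x_c = 88.56 mm, y_c = 115.05 mm

Part | A | x̄ᵢ | ȳᵢ | A·x̄ᵢ | A·ȳᵢ
plate | 41400.00 | 90.00 | 115.00 | 3726000.00 | 4761000.00
hole | -1963.50 | 119.00 | 114.00 | -233655.95 | -223838.48
Σ | 39436.50 |  |  | 3492344.05 | 4537161.52
x_c = 3492344.05 / 39436.50 = 88.56 mm
y_c = 4537161.52 / 39436.50 = 115.05 mm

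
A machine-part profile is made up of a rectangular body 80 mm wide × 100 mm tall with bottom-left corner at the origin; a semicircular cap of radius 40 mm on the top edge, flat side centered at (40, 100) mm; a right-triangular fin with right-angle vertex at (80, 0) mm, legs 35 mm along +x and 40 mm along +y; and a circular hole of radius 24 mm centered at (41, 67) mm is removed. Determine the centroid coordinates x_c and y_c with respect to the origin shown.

Part | A | x̄ᵢ | ȳᵢ | A·x̄ᵢ | A·ȳᵢ
rectangular body | 8000.00 | 40.00 | 50.00 | 320000.00 | 400000.00
semicircular top | 2513.27 | 40.00 | 116.98 | 100530.96 | 293994.08
triangular fin | 700.00 | 91.67 | 13.33 | 64166.67 | 9333.33
hole | -1809.56 | 41.00 | 67.00 | -74191.85 | -121240.34
Σ | 9403.72 |  |  | 410505.78 | 582087.07
x_c = 410505.78 / 9403.72 = 43.65 mm
y_c = 582087.07 / 9403.72 = 61.90 mm

x_c = 43.65 mm, y_c = 61.90 mm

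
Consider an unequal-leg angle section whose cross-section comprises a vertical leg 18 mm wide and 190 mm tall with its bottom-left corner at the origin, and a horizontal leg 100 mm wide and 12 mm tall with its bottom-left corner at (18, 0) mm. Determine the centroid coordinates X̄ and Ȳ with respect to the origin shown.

X̄ = 24.32 mm, Ȳ = 71.88 mm

vertical leg: A = 18 × 190 = 3420.00, centroid at (9.00, 95.00).
horizontal leg: A = 100 × 12 = 1200.00, centroid at (68.00, 6.00).
ΣA = 4620.00 mm², ΣAX̄ = 112380.00 mm³, ΣAȲ = 332100.00 mm³.
X̄ = 112380.00/4620.00 = 24.32 mm; Ȳ = 332100.00/4620.00 = 71.88 mm.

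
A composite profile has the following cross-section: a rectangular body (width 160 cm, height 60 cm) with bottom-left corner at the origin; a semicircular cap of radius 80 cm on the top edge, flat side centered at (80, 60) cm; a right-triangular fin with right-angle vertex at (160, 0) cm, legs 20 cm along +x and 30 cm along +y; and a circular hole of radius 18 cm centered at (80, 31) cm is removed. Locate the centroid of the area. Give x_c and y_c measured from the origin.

rectangular body: A = 160 × 60 = 9600.00, centroid at (80.00, 30.00).
semicircular top: A = ½π·80² = 10053.10, centroid at (80.00, 93.95).
triangular fin: A = ½·20·30 = 300.00, centroid at (166.67, 10.00).
hole: A = −π·18² = -1017.88, centroid at (80.00, 31.00).
ΣA = 18935.22 cm²
ΣAx_c = (9600.00)(80.00) + (10053.10)(80.00) + (300.00)(166.67) + (-1017.88)(80.00) = 1540817.64 cm³
ΣAy_c = (9600.00)(30.00) + (10053.10)(93.95) + (300.00)(10.00) + (-1017.88)(31.00) = 1203964.97 cm³
x_c = 1540817.64 / 18935.22 = 81.37 cm
y_c = 1203964.97 / 18935.22 = 63.58 cm

x_c = 81.37 cm, y_c = 63.58 cm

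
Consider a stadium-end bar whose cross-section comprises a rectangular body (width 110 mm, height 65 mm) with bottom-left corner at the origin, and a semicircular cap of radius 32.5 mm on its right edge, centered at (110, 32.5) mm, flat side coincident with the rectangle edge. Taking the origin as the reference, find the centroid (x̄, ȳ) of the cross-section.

rectangular body: A = 110 × 65 = 7150.00, centroid at (55.00, 32.50).
semicircular end: A = ½π·32.5² = 1659.15, centroid at (123.79, 32.50).
ΣA = 8809.15 mm², ΣAx̄ = 598642.31 mm³, ΣAȳ = 286297.49 mm³.
x̄ = 598642.31/8809.15 = 67.96 mm; ȳ = 286297.49/8809.15 = 32.50 mm.

x̄ = 67.96 mm, ȳ = 32.50 mm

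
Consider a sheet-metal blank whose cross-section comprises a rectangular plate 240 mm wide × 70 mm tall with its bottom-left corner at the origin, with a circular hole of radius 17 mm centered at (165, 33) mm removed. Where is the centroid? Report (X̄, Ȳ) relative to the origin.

plate: A = 240 × 70 = 16800.00, centroid at (120.00, 35.00).
hole: A = −π·17² = -907.92, centroid at (165.00, 33.00).
ΣA = 15892.08 mm², ΣAX̄ = 1866193.15 mm³, ΣAȲ = 558038.63 mm³.
X̄ = 1866193.15/15892.08 = 117.43 mm; Ȳ = 558038.63/15892.08 = 35.11 mm.

X̄ = 117.43 mm, Ȳ = 35.11 mm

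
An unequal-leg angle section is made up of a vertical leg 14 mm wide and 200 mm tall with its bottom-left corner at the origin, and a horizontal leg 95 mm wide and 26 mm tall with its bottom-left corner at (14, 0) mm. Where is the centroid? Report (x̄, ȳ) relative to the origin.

x̄ = 32.54 mm, ȳ = 59.22 mm

vertical leg: A = 14 × 200 = 2800.00, centroid at (7.00, 100.00).
horizontal leg: A = 95 × 26 = 2470.00, centroid at (61.50, 13.00).
ΣA = 5270.00 mm², ΣAx̄ = 171505.00 mm³, ΣAȳ = 312110.00 mm³.
x̄ = 171505.00/5270.00 = 32.54 mm; ȳ = 312110.00/5270.00 = 59.22 mm.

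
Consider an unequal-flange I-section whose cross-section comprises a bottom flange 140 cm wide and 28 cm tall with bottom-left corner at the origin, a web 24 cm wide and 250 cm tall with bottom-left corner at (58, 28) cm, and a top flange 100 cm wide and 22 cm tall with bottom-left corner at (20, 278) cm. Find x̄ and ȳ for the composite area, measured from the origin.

x̄ = 70.00 cm, ȳ = 132.73 cm

bottom flange: A = 140 × 28 = 3920.00, centroid at (70.00, 14.00).
web: A = 24 × 250 = 6000.00, centroid at (70.00, 153.00).
top flange: A = 100 × 22 = 2200.00, centroid at (70.00, 289.00).
ΣA = 12120.00 cm²
ΣAx̄ = (3920.00)(70.00) + (6000.00)(70.00) + (2200.00)(70.00) = 848400.00 cm³
ΣAȳ = (3920.00)(14.00) + (6000.00)(153.00) + (2200.00)(289.00) = 1608680.00 cm³
x̄ = 848400.00 / 12120.00 = 70.00 cm
ȳ = 1608680.00 / 12120.00 = 132.73 cm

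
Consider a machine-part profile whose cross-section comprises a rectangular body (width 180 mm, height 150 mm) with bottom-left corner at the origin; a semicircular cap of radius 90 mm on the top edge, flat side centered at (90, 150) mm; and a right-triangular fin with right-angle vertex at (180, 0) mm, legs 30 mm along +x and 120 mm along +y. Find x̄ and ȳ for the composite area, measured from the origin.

x̄ = 94.33 mm, ȳ = 108.17 mm

rectangular body: A = 180 × 150 = 27000.00, centroid at (90.00, 75.00).
semicircular top: A = ½π·90² = 12723.45, centroid at (90.00, 188.20).
triangular fin: A = ½·30·120 = 1800.00, centroid at (190.00, 40.00).
ΣA = 41523.45 mm², ΣAx̄ = 3917110.52 mm³, ΣAȳ = 4491517.54 mm³.
x̄ = 3917110.52/41523.45 = 94.33 mm; ȳ = 4491517.54/41523.45 = 108.17 mm.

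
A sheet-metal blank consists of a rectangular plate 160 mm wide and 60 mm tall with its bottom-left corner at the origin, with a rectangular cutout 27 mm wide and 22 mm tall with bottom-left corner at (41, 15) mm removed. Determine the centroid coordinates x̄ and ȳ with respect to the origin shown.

x̄ = 81.68 mm, ȳ = 30.26 mm

plate: A = 160 × 60 = 9600.00, centroid at (80.00, 30.00).
hole: A = −(27 × 22) = -594.00, centroid at (54.50, 26.00).
ΣA = 9006.00 mm², ΣAx̄ = 735627.00 mm³, ΣAȳ = 272556.00 mm³.
x̄ = 735627.00/9006.00 = 81.68 mm; ȳ = 272556.00/9006.00 = 30.26 mm.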